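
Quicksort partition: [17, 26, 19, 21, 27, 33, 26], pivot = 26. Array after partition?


Elements <= 26 go left of pivot.
Result: [17, 26, 19, 21, 26, 33, 27], pivot at index 4


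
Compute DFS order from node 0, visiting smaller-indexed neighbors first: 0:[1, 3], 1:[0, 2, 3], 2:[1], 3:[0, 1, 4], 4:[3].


DFS stack-based: start with [0]
Visit order: [0, 1, 2, 3, 4]


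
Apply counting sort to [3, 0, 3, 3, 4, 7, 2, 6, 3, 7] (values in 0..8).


Count array: [1, 0, 1, 4, 1, 0, 1, 2, 0]
Reconstruct: [0, 2, 3, 3, 3, 3, 4, 6, 7, 7]


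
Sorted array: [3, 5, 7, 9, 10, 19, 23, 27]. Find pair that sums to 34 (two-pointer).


Two pointers: lo=0, hi=7
Found pair: (7, 27) summing to 34


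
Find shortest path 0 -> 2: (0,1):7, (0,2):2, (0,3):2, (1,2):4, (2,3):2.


Dijkstra from 0:
Distances: {0: 0, 1: 6, 2: 2, 3: 2}
Shortest distance to 2 = 2, path = [0, 2]


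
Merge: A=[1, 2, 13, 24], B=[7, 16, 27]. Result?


Compare heads, take smaller each step.
Merged: [1, 2, 7, 13, 16, 24, 27]


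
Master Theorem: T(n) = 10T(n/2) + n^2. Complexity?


a=10, b=2, c=2. log_2(10)=3.322 > c=2. Case 1: O(n^log_b(a)) = O(n^3.322)
Complexity: O(n^3.322)


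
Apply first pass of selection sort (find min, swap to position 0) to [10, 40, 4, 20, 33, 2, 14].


After one pass: [2, 40, 4, 20, 33, 10, 14]


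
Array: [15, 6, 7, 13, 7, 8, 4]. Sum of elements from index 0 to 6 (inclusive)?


Prefix sums: [0, 15, 21, 28, 41, 48, 56, 60]
Sum[0..6] = prefix[7] - prefix[0] = 60 - 0 = 60


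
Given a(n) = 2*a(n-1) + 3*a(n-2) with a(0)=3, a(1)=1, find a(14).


Build bottom-up:
...a(12)=531443, a(13)=1594321, a(14)=2*1594321+3*531443=4782971


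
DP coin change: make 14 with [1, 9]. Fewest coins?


dp[0]=0; dp[i]=1+min(dp[i-c] for c in coins)
...dp[9]=1, dp[10]=2, dp[11]=3, dp[12]=4, dp[13]=5, dp[14]=6
Minimum coins for 14 = 6


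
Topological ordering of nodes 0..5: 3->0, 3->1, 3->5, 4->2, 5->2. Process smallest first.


Kahn's algorithm, process smallest node first
Order: [3, 0, 1, 4, 5, 2]


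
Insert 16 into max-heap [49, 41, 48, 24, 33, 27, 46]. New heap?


Append 16: [49, 41, 48, 24, 33, 27, 46, 16]
Bubble up: no swaps needed
Result: [49, 41, 48, 24, 33, 27, 46, 16]


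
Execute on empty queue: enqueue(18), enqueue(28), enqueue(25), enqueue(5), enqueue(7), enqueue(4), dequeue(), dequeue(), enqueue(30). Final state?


enqueue(18) -> [18]
enqueue(28) -> [18, 28]
enqueue(25) -> [18, 28, 25]
enqueue(5) -> [18, 28, 25, 5]
enqueue(7) -> [18, 28, 25, 5, 7]
enqueue(4) -> [18, 28, 25, 5, 7, 4]
dequeue() returns 18 -> [28, 25, 5, 7, 4]
dequeue() returns 28 -> [25, 5, 7, 4]
enqueue(30) -> [25, 5, 7, 4, 30]
Final queue (front to back): [25, 5, 7, 4, 30]


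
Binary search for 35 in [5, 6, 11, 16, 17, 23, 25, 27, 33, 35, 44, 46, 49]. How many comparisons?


Search for 35:
[0,12] mid=6 arr[6]=25
[7,12] mid=9 arr[9]=35
Total: 2 comparisons


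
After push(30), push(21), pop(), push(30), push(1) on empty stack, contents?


push(30) -> [30]
push(21) -> [30, 21]
pop() returns 21 -> [30]
push(30) -> [30, 30]
push(1) -> [30, 30, 1]
Final stack (bottom to top): [30, 30, 1]


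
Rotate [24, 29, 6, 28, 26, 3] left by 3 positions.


Left rotate by 3: [28, 26, 3, 24, 29, 6]


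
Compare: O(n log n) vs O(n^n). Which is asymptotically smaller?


linearithmic grows slower than n^n
O(n log n) is asymptotically smaller; O(n^n) grows faster


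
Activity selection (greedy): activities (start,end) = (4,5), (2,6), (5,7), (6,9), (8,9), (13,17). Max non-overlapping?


Greedy: pick earliest-ending, then skip overlaps.
Selected (4 activities): [(4, 5), (5, 7), (8, 9), (13, 17)]


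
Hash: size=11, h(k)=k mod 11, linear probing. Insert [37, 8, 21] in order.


Insertions: 37->slot 4; 8->slot 8; 21->slot 10
Table: [None, None, None, None, 37, None, None, None, 8, None, 21]


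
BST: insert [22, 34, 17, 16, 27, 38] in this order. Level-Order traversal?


Root = 22; build tree by BST insertion.
Level-Order traversal: [22, 17, 34, 16, 27, 38]


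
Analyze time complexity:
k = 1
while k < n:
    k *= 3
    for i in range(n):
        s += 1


Per nesting level: O(log n) * O(n) = O(n log n)
Complexity: O(n log n)


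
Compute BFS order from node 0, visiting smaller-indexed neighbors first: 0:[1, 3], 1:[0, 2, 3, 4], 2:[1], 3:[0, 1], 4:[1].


BFS queue: start with [0]
Visit order: [0, 1, 3, 2, 4]


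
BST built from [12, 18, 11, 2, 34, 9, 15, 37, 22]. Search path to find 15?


BST root = 12
Search for 15: compare at each node
Path: [12, 18, 15]


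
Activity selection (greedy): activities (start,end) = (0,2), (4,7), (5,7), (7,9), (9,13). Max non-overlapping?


Greedy: pick earliest-ending, then skip overlaps.
Selected (4 activities): [(0, 2), (4, 7), (7, 9), (9, 13)]


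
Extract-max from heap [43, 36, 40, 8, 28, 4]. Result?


Max = 43
Replace root with last, heapify down
Resulting heap: [40, 36, 4, 8, 28]


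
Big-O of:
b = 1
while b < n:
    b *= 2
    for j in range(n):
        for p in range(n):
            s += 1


Per nesting level: O(log n) * O(n) * O(n) = O(n^2 log n)
Complexity: O(n^2 log n)


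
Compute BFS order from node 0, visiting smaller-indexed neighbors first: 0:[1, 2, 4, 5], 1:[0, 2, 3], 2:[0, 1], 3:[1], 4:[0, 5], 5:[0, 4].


BFS queue: start with [0]
Visit order: [0, 1, 2, 4, 5, 3]


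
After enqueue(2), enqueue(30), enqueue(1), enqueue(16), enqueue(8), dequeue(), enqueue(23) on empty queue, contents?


enqueue(2) -> [2]
enqueue(30) -> [2, 30]
enqueue(1) -> [2, 30, 1]
enqueue(16) -> [2, 30, 1, 16]
enqueue(8) -> [2, 30, 1, 16, 8]
dequeue() returns 2 -> [30, 1, 16, 8]
enqueue(23) -> [30, 1, 16, 8, 23]
Final queue (front to back): [30, 1, 16, 8, 23]


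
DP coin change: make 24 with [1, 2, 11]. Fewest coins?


dp[0]=0; dp[i]=1+min(dp[i-c] for c in coins)
...dp[19]=5, dp[20]=6, dp[21]=6, dp[22]=2, dp[23]=3, dp[24]=3
Minimum coins for 24 = 3


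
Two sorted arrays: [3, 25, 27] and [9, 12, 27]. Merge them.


Compare heads, take smaller each step.
Merged: [3, 9, 12, 25, 27, 27]


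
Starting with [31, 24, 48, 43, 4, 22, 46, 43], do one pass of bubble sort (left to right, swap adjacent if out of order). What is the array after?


After one pass: [24, 31, 43, 4, 22, 46, 43, 48]


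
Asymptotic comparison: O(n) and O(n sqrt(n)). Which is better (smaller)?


linear grows slower than n^1.5
O(n) is asymptotically smaller; O(n sqrt(n)) grows faster


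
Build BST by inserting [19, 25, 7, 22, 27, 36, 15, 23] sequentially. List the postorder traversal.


Root = 19; build tree by BST insertion.
Postorder traversal: [15, 7, 23, 22, 36, 27, 25, 19]


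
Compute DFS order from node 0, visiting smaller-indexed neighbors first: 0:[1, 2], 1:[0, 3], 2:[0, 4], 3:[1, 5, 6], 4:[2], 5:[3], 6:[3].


DFS stack-based: start with [0]
Visit order: [0, 1, 3, 5, 6, 2, 4]


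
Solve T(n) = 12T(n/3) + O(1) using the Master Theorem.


a=12, b=3, c=0. log_3(12)=2.262 > c=0. Case 1: O(n^log_b(a)) = O(n^2.262)
Complexity: O(n^2.262)


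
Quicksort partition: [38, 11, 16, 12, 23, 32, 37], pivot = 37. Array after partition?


Elements <= 37 go left of pivot.
Result: [11, 16, 12, 23, 32, 37, 38], pivot at index 5


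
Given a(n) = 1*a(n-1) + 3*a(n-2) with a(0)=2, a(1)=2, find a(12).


Build bottom-up:
...a(10)=5366, a(11)=12320, a(12)=1*12320+3*5366=28418


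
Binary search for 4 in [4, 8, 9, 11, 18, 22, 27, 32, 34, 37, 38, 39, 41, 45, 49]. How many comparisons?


Search for 4:
[0,14] mid=7 arr[7]=32
[0,6] mid=3 arr[3]=11
[0,2] mid=1 arr[1]=8
[0,0] mid=0 arr[0]=4
Total: 4 comparisons


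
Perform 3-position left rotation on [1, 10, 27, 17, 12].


Left rotate by 3: [17, 12, 1, 10, 27]


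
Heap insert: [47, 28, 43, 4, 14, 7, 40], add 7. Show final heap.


Append 7: [47, 28, 43, 4, 14, 7, 40, 7]
Bubble up: swap idx 7(7) with idx 3(4)
Result: [47, 28, 43, 7, 14, 7, 40, 4]


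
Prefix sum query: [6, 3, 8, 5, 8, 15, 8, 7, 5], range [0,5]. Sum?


Prefix sums: [0, 6, 9, 17, 22, 30, 45, 53, 60, 65]
Sum[0..5] = prefix[6] - prefix[0] = 45 - 0 = 45


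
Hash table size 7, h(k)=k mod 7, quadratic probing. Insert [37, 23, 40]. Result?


Insertions: 37->slot 2; 23->slot 3; 40->slot 5
Table: [None, None, 37, 23, None, 40, None]


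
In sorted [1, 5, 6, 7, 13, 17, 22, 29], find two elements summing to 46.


Two pointers: lo=0, hi=7
Found pair: (17, 29) summing to 46


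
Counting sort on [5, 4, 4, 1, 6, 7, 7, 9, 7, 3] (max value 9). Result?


Count array: [0, 1, 0, 1, 2, 1, 1, 3, 0, 1]
Reconstruct: [1, 3, 4, 4, 5, 6, 7, 7, 7, 9]


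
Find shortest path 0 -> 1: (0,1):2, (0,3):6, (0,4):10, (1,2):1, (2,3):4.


Dijkstra from 0:
Distances: {0: 0, 1: 2, 2: 3, 3: 6, 4: 10}
Shortest distance to 1 = 2, path = [0, 1]


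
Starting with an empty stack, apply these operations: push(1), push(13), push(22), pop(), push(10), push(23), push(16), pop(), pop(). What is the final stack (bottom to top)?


push(1) -> [1]
push(13) -> [1, 13]
push(22) -> [1, 13, 22]
pop() returns 22 -> [1, 13]
push(10) -> [1, 13, 10]
push(23) -> [1, 13, 10, 23]
push(16) -> [1, 13, 10, 23, 16]
pop() returns 16 -> [1, 13, 10, 23]
pop() returns 23 -> [1, 13, 10]
Final stack (bottom to top): [1, 13, 10]


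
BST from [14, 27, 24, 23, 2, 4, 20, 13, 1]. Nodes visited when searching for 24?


BST root = 14
Search for 24: compare at each node
Path: [14, 27, 24]


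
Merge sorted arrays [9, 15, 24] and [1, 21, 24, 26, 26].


Compare heads, take smaller each step.
Merged: [1, 9, 15, 21, 24, 24, 26, 26]


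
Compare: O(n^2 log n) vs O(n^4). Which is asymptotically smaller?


n^2 log n grows slower than quartic
O(n^2 log n) is asymptotically smaller; O(n^4) grows faster


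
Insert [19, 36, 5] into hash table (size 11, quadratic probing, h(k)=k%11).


Insertions: 19->slot 8; 36->slot 3; 5->slot 5
Table: [None, None, None, 36, None, 5, None, None, 19, None, None]


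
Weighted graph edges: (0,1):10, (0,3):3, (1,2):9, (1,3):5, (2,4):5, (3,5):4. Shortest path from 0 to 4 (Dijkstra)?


Dijkstra from 0:
Distances: {0: 0, 1: 8, 2: 17, 3: 3, 4: 22, 5: 7}
Shortest distance to 4 = 22, path = [0, 3, 1, 2, 4]


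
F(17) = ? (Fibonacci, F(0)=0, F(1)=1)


F(n)=F(n-1)+F(n-2)
...F(15)=610, F(16)=987, F(17)=1597


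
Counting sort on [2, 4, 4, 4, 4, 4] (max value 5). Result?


Count array: [0, 0, 1, 0, 5, 0]
Reconstruct: [2, 4, 4, 4, 4, 4]


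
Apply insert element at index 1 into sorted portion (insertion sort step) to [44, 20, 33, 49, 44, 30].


After one pass: [20, 44, 33, 49, 44, 30]


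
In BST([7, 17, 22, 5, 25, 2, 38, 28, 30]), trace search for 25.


BST root = 7
Search for 25: compare at each node
Path: [7, 17, 22, 25]


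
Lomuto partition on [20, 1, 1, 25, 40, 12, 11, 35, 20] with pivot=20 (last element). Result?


Elements <= 20 go left of pivot.
Result: [20, 1, 1, 12, 11, 20, 40, 35, 25], pivot at index 5


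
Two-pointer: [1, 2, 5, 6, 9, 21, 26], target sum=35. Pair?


Two pointers: lo=0, hi=6
Found pair: (9, 26) summing to 35


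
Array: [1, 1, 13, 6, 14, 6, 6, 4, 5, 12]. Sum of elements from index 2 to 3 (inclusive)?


Prefix sums: [0, 1, 2, 15, 21, 35, 41, 47, 51, 56, 68]
Sum[2..3] = prefix[4] - prefix[2] = 21 - 2 = 19


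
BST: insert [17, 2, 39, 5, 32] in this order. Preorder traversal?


Root = 17; build tree by BST insertion.
Preorder traversal: [17, 2, 5, 39, 32]


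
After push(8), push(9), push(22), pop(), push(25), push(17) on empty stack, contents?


push(8) -> [8]
push(9) -> [8, 9]
push(22) -> [8, 9, 22]
pop() returns 22 -> [8, 9]
push(25) -> [8, 9, 25]
push(17) -> [8, 9, 25, 17]
Final stack (bottom to top): [8, 9, 25, 17]


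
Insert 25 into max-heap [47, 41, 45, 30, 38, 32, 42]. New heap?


Append 25: [47, 41, 45, 30, 38, 32, 42, 25]
Bubble up: no swaps needed
Result: [47, 41, 45, 30, 38, 32, 42, 25]


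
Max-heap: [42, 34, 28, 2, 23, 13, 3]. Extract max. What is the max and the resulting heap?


Max = 42
Replace root with last, heapify down
Resulting heap: [34, 23, 28, 2, 3, 13]


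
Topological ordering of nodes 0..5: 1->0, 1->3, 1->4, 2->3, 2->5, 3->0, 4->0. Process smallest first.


Kahn's algorithm, process smallest node first
Order: [1, 2, 3, 4, 0, 5]


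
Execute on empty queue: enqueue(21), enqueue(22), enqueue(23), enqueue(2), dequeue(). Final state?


enqueue(21) -> [21]
enqueue(22) -> [21, 22]
enqueue(23) -> [21, 22, 23]
enqueue(2) -> [21, 22, 23, 2]
dequeue() returns 21 -> [22, 23, 2]
Final queue (front to back): [22, 23, 2]


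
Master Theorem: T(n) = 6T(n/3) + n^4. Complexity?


a=6, b=3, c=4. log_3(6)=1.631 < c=4. Case 3: O(n^c) = O(n^4)
Complexity: O(n^4)


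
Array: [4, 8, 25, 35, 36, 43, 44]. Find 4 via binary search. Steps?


Search for 4:
[0,6] mid=3 arr[3]=35
[0,2] mid=1 arr[1]=8
[0,0] mid=0 arr[0]=4
Total: 3 comparisons


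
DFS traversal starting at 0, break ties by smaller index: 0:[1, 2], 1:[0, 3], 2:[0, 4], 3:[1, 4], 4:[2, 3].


DFS stack-based: start with [0]
Visit order: [0, 1, 3, 4, 2]


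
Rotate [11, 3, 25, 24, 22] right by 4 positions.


Right rotate by 4: [3, 25, 24, 22, 11]


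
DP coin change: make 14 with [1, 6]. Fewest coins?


dp[0]=0; dp[i]=1+min(dp[i-c] for c in coins)
...dp[9]=4, dp[10]=5, dp[11]=6, dp[12]=2, dp[13]=3, dp[14]=4
Minimum coins for 14 = 4


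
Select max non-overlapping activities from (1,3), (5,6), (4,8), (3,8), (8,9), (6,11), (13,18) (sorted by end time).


Greedy: pick earliest-ending, then skip overlaps.
Selected (4 activities): [(1, 3), (5, 6), (8, 9), (13, 18)]


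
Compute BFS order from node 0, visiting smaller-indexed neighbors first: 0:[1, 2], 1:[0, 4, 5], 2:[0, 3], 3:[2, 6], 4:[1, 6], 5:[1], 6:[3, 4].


BFS queue: start with [0]
Visit order: [0, 1, 2, 4, 5, 3, 6]


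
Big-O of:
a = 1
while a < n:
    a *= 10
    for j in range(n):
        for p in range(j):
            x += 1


Per nesting level: O(log n) * O(n) * O(n) [triangular over j] = O(n^2 log n)
Complexity: O(n^2 log n)


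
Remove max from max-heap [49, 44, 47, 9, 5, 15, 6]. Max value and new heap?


Max = 49
Replace root with last, heapify down
Resulting heap: [47, 44, 15, 9, 5, 6]


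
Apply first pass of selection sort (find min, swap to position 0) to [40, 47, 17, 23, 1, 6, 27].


After one pass: [1, 47, 17, 23, 40, 6, 27]


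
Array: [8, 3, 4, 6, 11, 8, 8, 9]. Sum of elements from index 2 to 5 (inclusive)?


Prefix sums: [0, 8, 11, 15, 21, 32, 40, 48, 57]
Sum[2..5] = prefix[6] - prefix[2] = 40 - 11 = 29


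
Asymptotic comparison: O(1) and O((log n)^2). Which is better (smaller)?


constant grows slower than polylogarithmic
O(1) is asymptotically smaller; O((log n)^2) grows faster


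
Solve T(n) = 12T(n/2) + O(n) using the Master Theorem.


a=12, b=2, c=1. log_2(12)=3.585 > c=1. Case 1: O(n^log_b(a)) = O(n^3.585)
Complexity: O(n^3.585)


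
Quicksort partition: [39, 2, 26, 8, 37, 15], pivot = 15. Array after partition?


Elements <= 15 go left of pivot.
Result: [2, 8, 15, 39, 37, 26], pivot at index 2


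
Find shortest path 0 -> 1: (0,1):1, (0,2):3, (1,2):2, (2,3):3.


Dijkstra from 0:
Distances: {0: 0, 1: 1, 2: 3, 3: 6}
Shortest distance to 1 = 1, path = [0, 1]


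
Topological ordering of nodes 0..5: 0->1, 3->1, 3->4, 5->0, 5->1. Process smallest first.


Kahn's algorithm, process smallest node first
Order: [2, 3, 4, 5, 0, 1]


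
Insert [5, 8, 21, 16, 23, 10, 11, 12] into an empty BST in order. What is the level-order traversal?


Root = 5; build tree by BST insertion.
Level-Order traversal: [5, 8, 21, 16, 23, 10, 11, 12]


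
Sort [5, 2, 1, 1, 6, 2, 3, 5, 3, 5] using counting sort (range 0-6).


Count array: [0, 2, 2, 2, 0, 3, 1]
Reconstruct: [1, 1, 2, 2, 3, 3, 5, 5, 5, 6]


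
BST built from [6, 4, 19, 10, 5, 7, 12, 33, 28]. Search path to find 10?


BST root = 6
Search for 10: compare at each node
Path: [6, 19, 10]


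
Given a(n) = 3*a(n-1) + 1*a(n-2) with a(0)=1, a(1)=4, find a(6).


Build bottom-up:
...a(4)=142, a(5)=469, a(6)=3*469+1*142=1549


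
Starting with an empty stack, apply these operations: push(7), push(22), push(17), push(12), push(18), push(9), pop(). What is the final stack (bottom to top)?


push(7) -> [7]
push(22) -> [7, 22]
push(17) -> [7, 22, 17]
push(12) -> [7, 22, 17, 12]
push(18) -> [7, 22, 17, 12, 18]
push(9) -> [7, 22, 17, 12, 18, 9]
pop() returns 9 -> [7, 22, 17, 12, 18]
Final stack (bottom to top): [7, 22, 17, 12, 18]


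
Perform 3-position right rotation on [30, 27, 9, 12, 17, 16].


Right rotate by 3: [12, 17, 16, 30, 27, 9]


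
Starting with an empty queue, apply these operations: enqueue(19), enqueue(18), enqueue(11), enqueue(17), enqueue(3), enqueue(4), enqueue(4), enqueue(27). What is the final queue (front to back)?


enqueue(19) -> [19]
enqueue(18) -> [19, 18]
enqueue(11) -> [19, 18, 11]
enqueue(17) -> [19, 18, 11, 17]
enqueue(3) -> [19, 18, 11, 17, 3]
enqueue(4) -> [19, 18, 11, 17, 3, 4]
enqueue(4) -> [19, 18, 11, 17, 3, 4, 4]
enqueue(27) -> [19, 18, 11, 17, 3, 4, 4, 27]
Final queue (front to back): [19, 18, 11, 17, 3, 4, 4, 27]


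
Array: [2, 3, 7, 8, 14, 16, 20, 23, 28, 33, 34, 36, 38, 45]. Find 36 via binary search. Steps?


Search for 36:
[0,13] mid=6 arr[6]=20
[7,13] mid=10 arr[10]=34
[11,13] mid=12 arr[12]=38
[11,11] mid=11 arr[11]=36
Total: 4 comparisons


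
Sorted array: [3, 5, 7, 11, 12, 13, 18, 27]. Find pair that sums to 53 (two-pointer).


Two pointers: lo=0, hi=7
No pair sums to 53


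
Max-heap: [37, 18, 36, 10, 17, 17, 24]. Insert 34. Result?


Append 34: [37, 18, 36, 10, 17, 17, 24, 34]
Bubble up: swap idx 7(34) with idx 3(10); swap idx 3(34) with idx 1(18)
Result: [37, 34, 36, 18, 17, 17, 24, 10]


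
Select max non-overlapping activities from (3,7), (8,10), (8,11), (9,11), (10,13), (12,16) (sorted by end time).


Greedy: pick earliest-ending, then skip overlaps.
Selected (3 activities): [(3, 7), (8, 10), (10, 13)]


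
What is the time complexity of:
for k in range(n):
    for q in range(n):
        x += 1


Per nesting level: O(n) * O(n) = O(n^2)
Complexity: O(n^2)


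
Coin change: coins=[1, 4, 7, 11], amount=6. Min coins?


dp[0]=0; dp[i]=1+min(dp[i-c] for c in coins)
...dp[1]=1, dp[2]=2, dp[3]=3, dp[4]=1, dp[5]=2, dp[6]=3
Minimum coins for 6 = 3


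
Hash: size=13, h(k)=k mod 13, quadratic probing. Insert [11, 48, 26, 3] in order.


Insertions: 11->slot 11; 48->slot 9; 26->slot 0; 3->slot 3
Table: [26, None, None, 3, None, None, None, None, None, 48, None, 11, None]


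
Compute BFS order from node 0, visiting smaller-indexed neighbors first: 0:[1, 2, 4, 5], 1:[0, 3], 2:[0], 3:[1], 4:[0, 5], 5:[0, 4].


BFS queue: start with [0]
Visit order: [0, 1, 2, 4, 5, 3]


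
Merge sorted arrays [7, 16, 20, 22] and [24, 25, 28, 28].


Compare heads, take smaller each step.
Merged: [7, 16, 20, 22, 24, 25, 28, 28]


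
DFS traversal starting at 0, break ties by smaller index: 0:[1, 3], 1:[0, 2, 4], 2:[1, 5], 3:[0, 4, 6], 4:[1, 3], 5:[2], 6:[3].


DFS stack-based: start with [0]
Visit order: [0, 1, 2, 5, 4, 3, 6]


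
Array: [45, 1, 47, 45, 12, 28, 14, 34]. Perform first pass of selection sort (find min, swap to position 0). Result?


After one pass: [1, 45, 47, 45, 12, 28, 14, 34]


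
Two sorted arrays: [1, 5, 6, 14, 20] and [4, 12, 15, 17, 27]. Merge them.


Compare heads, take smaller each step.
Merged: [1, 4, 5, 6, 12, 14, 15, 17, 20, 27]


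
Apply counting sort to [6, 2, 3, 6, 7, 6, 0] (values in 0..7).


Count array: [1, 0, 1, 1, 0, 0, 3, 1]
Reconstruct: [0, 2, 3, 6, 6, 6, 7]


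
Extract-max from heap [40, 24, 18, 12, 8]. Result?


Max = 40
Replace root with last, heapify down
Resulting heap: [24, 12, 18, 8]


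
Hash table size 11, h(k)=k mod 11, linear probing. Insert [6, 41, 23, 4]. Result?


Insertions: 6->slot 6; 41->slot 8; 23->slot 1; 4->slot 4
Table: [None, 23, None, None, 4, None, 6, None, 41, None, None]


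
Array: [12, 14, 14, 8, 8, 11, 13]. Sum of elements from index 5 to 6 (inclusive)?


Prefix sums: [0, 12, 26, 40, 48, 56, 67, 80]
Sum[5..6] = prefix[7] - prefix[5] = 80 - 56 = 24


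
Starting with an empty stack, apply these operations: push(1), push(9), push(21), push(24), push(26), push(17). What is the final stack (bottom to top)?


push(1) -> [1]
push(9) -> [1, 9]
push(21) -> [1, 9, 21]
push(24) -> [1, 9, 21, 24]
push(26) -> [1, 9, 21, 24, 26]
push(17) -> [1, 9, 21, 24, 26, 17]
Final stack (bottom to top): [1, 9, 21, 24, 26, 17]


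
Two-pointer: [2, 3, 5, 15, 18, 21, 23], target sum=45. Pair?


Two pointers: lo=0, hi=6
No pair sums to 45


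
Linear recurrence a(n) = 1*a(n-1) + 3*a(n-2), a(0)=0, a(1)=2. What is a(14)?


Build bottom-up:
...a(12)=12320, a(13)=28418, a(14)=1*28418+3*12320=65378


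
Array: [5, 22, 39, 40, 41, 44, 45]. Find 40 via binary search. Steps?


Search for 40:
[0,6] mid=3 arr[3]=40
Total: 1 comparisons


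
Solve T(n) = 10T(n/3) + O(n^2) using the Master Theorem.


a=10, b=3, c=2. log_3(10)=2.096 > c=2. Case 1: O(n^log_b(a)) = O(n^2.096)
Complexity: O(n^2.096)


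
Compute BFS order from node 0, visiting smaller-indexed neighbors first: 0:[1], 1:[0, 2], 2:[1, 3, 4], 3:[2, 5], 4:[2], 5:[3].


BFS queue: start with [0]
Visit order: [0, 1, 2, 3, 4, 5]


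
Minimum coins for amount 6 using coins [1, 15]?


dp[0]=0; dp[i]=1+min(dp[i-c] for c in coins)
...dp[1]=1, dp[2]=2, dp[3]=3, dp[4]=4, dp[5]=5, dp[6]=6
Minimum coins for 6 = 6


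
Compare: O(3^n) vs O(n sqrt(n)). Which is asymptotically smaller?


n^1.5 grows slower than exponential (base 3)
O(n sqrt(n)) is asymptotically smaller; O(3^n) grows faster


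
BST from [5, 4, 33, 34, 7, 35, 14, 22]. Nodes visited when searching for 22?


BST root = 5
Search for 22: compare at each node
Path: [5, 33, 7, 14, 22]


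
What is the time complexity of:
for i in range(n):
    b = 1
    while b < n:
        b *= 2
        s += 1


Per nesting level: O(n) * O(log n) = O(n log n)
Complexity: O(n log n)


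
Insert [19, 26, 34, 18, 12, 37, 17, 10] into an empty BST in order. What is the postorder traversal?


Root = 19; build tree by BST insertion.
Postorder traversal: [10, 17, 12, 18, 37, 34, 26, 19]


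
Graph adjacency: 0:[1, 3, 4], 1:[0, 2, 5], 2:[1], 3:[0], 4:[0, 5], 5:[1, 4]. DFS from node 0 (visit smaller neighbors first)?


DFS stack-based: start with [0]
Visit order: [0, 1, 2, 5, 4, 3]


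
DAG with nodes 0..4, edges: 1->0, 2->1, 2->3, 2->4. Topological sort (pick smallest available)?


Kahn's algorithm, process smallest node first
Order: [2, 1, 0, 3, 4]


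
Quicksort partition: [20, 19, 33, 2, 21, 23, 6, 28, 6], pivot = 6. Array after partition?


Elements <= 6 go left of pivot.
Result: [2, 6, 6, 20, 21, 23, 19, 28, 33], pivot at index 2


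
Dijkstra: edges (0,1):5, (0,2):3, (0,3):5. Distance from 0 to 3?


Dijkstra from 0:
Distances: {0: 0, 1: 5, 2: 3, 3: 5}
Shortest distance to 3 = 5, path = [0, 3]


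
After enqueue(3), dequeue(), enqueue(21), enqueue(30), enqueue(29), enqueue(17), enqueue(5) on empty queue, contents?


enqueue(3) -> [3]
dequeue() returns 3 -> []
enqueue(21) -> [21]
enqueue(30) -> [21, 30]
enqueue(29) -> [21, 30, 29]
enqueue(17) -> [21, 30, 29, 17]
enqueue(5) -> [21, 30, 29, 17, 5]
Final queue (front to back): [21, 30, 29, 17, 5]


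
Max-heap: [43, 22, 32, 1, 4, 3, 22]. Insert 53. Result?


Append 53: [43, 22, 32, 1, 4, 3, 22, 53]
Bubble up: swap idx 7(53) with idx 3(1); swap idx 3(53) with idx 1(22); swap idx 1(53) with idx 0(43)
Result: [53, 43, 32, 22, 4, 3, 22, 1]


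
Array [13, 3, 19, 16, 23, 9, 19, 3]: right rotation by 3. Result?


Right rotate by 3: [9, 19, 3, 13, 3, 19, 16, 23]


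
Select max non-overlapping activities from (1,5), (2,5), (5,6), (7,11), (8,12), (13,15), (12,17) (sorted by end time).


Greedy: pick earliest-ending, then skip overlaps.
Selected (4 activities): [(1, 5), (5, 6), (7, 11), (13, 15)]


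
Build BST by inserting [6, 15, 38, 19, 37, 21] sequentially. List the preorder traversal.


Root = 6; build tree by BST insertion.
Preorder traversal: [6, 15, 38, 19, 37, 21]


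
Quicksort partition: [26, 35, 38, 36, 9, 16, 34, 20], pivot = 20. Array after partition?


Elements <= 20 go left of pivot.
Result: [9, 16, 20, 36, 26, 35, 34, 38], pivot at index 2


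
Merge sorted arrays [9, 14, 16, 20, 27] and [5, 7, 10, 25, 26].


Compare heads, take smaller each step.
Merged: [5, 7, 9, 10, 14, 16, 20, 25, 26, 27]


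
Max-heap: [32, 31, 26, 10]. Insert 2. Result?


Append 2: [32, 31, 26, 10, 2]
Bubble up: no swaps needed
Result: [32, 31, 26, 10, 2]


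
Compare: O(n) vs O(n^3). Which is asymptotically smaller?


linear grows slower than cubic
O(n) is asymptotically smaller; O(n^3) grows faster


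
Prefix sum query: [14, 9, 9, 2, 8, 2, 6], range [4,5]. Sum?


Prefix sums: [0, 14, 23, 32, 34, 42, 44, 50]
Sum[4..5] = prefix[6] - prefix[4] = 44 - 34 = 10


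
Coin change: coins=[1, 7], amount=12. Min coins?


dp[0]=0; dp[i]=1+min(dp[i-c] for c in coins)
...dp[7]=1, dp[8]=2, dp[9]=3, dp[10]=4, dp[11]=5, dp[12]=6
Minimum coins for 12 = 6


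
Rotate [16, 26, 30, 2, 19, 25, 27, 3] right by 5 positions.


Right rotate by 5: [2, 19, 25, 27, 3, 16, 26, 30]


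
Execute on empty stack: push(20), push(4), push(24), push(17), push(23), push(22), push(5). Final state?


push(20) -> [20]
push(4) -> [20, 4]
push(24) -> [20, 4, 24]
push(17) -> [20, 4, 24, 17]
push(23) -> [20, 4, 24, 17, 23]
push(22) -> [20, 4, 24, 17, 23, 22]
push(5) -> [20, 4, 24, 17, 23, 22, 5]
Final stack (bottom to top): [20, 4, 24, 17, 23, 22, 5]


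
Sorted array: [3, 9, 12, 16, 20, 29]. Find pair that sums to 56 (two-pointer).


Two pointers: lo=0, hi=5
No pair sums to 56


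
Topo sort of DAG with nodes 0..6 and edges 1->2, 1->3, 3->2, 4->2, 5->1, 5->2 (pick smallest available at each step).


Kahn's algorithm, process smallest node first
Order: [0, 4, 5, 1, 3, 2, 6]


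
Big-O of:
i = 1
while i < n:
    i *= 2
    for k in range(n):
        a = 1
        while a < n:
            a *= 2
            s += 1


Per nesting level: O(log n) * O(n) * O(log n) = O(n (log n)^2)
Complexity: O(n (log n)^2)


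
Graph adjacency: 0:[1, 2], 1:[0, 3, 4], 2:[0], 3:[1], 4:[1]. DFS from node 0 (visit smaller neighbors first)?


DFS stack-based: start with [0]
Visit order: [0, 1, 3, 4, 2]


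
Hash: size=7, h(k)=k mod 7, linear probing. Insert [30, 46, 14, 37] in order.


Insertions: 30->slot 2; 46->slot 4; 14->slot 0; 37->slot 3
Table: [14, None, 30, 37, 46, None, None]


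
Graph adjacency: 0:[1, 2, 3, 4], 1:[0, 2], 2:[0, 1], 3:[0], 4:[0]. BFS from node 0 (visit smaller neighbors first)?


BFS queue: start with [0]
Visit order: [0, 1, 2, 3, 4]


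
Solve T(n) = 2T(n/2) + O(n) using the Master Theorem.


a=2, b=2, c=1. log_2(2)=1 = c=1. Case 2: O(n^c log n) = O(n log n)
Complexity: O(n log n)


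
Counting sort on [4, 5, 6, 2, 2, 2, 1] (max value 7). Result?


Count array: [0, 1, 3, 0, 1, 1, 1, 0]
Reconstruct: [1, 2, 2, 2, 4, 5, 6]


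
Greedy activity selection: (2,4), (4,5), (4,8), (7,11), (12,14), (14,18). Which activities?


Greedy: pick earliest-ending, then skip overlaps.
Selected (5 activities): [(2, 4), (4, 5), (7, 11), (12, 14), (14, 18)]


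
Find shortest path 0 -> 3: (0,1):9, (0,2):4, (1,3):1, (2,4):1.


Dijkstra from 0:
Distances: {0: 0, 1: 9, 2: 4, 3: 10, 4: 5}
Shortest distance to 3 = 10, path = [0, 1, 3]


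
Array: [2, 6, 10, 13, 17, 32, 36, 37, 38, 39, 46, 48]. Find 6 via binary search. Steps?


Search for 6:
[0,11] mid=5 arr[5]=32
[0,4] mid=2 arr[2]=10
[0,1] mid=0 arr[0]=2
[1,1] mid=1 arr[1]=6
Total: 4 comparisons


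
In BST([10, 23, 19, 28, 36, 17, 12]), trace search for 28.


BST root = 10
Search for 28: compare at each node
Path: [10, 23, 28]


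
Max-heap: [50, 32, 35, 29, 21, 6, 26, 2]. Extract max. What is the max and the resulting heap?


Max = 50
Replace root with last, heapify down
Resulting heap: [35, 32, 26, 29, 21, 6, 2]


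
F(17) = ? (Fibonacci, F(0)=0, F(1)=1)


F(n)=F(n-1)+F(n-2)
...F(15)=610, F(16)=987, F(17)=1597


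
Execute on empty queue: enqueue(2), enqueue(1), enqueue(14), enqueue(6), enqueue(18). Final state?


enqueue(2) -> [2]
enqueue(1) -> [2, 1]
enqueue(14) -> [2, 1, 14]
enqueue(6) -> [2, 1, 14, 6]
enqueue(18) -> [2, 1, 14, 6, 18]
Final queue (front to back): [2, 1, 14, 6, 18]


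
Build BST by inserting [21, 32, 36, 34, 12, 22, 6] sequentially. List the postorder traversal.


Root = 21; build tree by BST insertion.
Postorder traversal: [6, 12, 22, 34, 36, 32, 21]


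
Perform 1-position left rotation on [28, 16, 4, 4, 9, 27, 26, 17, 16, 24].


Left rotate by 1: [16, 4, 4, 9, 27, 26, 17, 16, 24, 28]


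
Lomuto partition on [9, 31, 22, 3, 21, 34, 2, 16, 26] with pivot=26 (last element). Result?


Elements <= 26 go left of pivot.
Result: [9, 22, 3, 21, 2, 16, 26, 34, 31], pivot at index 6


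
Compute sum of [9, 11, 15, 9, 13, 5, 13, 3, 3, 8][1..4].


Prefix sums: [0, 9, 20, 35, 44, 57, 62, 75, 78, 81, 89]
Sum[1..4] = prefix[5] - prefix[1] = 57 - 9 = 48


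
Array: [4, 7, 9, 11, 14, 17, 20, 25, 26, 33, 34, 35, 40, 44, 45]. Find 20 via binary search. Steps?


Search for 20:
[0,14] mid=7 arr[7]=25
[0,6] mid=3 arr[3]=11
[4,6] mid=5 arr[5]=17
[6,6] mid=6 arr[6]=20
Total: 4 comparisons


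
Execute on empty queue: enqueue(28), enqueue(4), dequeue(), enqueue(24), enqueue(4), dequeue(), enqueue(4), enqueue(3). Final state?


enqueue(28) -> [28]
enqueue(4) -> [28, 4]
dequeue() returns 28 -> [4]
enqueue(24) -> [4, 24]
enqueue(4) -> [4, 24, 4]
dequeue() returns 4 -> [24, 4]
enqueue(4) -> [24, 4, 4]
enqueue(3) -> [24, 4, 4, 3]
Final queue (front to back): [24, 4, 4, 3]


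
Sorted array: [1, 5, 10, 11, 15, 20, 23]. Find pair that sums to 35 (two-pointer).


Two pointers: lo=0, hi=6
Found pair: (15, 20) summing to 35


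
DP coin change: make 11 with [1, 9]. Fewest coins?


dp[0]=0; dp[i]=1+min(dp[i-c] for c in coins)
...dp[6]=6, dp[7]=7, dp[8]=8, dp[9]=1, dp[10]=2, dp[11]=3
Minimum coins for 11 = 3


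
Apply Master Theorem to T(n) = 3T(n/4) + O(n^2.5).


a=3, b=4, c=2.5. log_4(3)=0.792 < c=2.5. Case 3: O(n^c) = O(n^2.500)
Complexity: O(n^2.500)


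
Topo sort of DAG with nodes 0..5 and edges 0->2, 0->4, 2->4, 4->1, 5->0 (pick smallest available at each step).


Kahn's algorithm, process smallest node first
Order: [3, 5, 0, 2, 4, 1]


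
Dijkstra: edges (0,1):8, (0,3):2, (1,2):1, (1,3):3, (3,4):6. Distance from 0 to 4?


Dijkstra from 0:
Distances: {0: 0, 1: 5, 2: 6, 3: 2, 4: 8}
Shortest distance to 4 = 8, path = [0, 3, 4]


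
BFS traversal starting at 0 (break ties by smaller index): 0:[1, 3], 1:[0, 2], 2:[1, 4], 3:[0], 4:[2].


BFS queue: start with [0]
Visit order: [0, 1, 3, 2, 4]


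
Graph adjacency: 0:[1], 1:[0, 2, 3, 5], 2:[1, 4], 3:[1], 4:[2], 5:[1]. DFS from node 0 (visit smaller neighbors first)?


DFS stack-based: start with [0]
Visit order: [0, 1, 2, 4, 3, 5]


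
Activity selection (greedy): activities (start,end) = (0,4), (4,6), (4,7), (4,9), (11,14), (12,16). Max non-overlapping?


Greedy: pick earliest-ending, then skip overlaps.
Selected (3 activities): [(0, 4), (4, 6), (11, 14)]


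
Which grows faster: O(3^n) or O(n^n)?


exponential (base 3) grows slower than n^n
O(3^n) is asymptotically smaller; O(n^n) grows faster


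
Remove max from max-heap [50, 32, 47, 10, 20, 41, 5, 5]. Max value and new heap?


Max = 50
Replace root with last, heapify down
Resulting heap: [47, 32, 41, 10, 20, 5, 5]


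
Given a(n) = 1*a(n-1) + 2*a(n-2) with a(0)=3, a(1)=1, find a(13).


Build bottom-up:
...a(11)=2729, a(12)=5463, a(13)=1*5463+2*2729=10921


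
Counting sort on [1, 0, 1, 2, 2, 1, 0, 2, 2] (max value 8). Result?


Count array: [2, 3, 4, 0, 0, 0, 0, 0, 0]
Reconstruct: [0, 0, 1, 1, 1, 2, 2, 2, 2]


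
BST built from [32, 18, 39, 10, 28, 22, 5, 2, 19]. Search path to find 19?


BST root = 32
Search for 19: compare at each node
Path: [32, 18, 28, 22, 19]


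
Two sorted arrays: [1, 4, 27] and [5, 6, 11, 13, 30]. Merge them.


Compare heads, take smaller each step.
Merged: [1, 4, 5, 6, 11, 13, 27, 30]


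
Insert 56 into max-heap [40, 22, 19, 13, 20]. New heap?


Append 56: [40, 22, 19, 13, 20, 56]
Bubble up: swap idx 5(56) with idx 2(19); swap idx 2(56) with idx 0(40)
Result: [56, 22, 40, 13, 20, 19]


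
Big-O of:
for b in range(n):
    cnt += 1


Per nesting level: O(n) = O(n)
Complexity: O(n)


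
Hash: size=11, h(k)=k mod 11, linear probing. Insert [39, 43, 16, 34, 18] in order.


Insertions: 39->slot 6; 43->slot 10; 16->slot 5; 34->slot 1; 18->slot 7
Table: [None, 34, None, None, None, 16, 39, 18, None, None, 43]


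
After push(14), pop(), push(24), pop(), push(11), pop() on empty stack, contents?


push(14) -> [14]
pop() returns 14 -> []
push(24) -> [24]
pop() returns 24 -> []
push(11) -> [11]
pop() returns 11 -> []
Final stack (bottom to top): []


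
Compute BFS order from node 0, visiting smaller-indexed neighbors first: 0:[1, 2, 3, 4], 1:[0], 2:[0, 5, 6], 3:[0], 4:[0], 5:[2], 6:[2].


BFS queue: start with [0]
Visit order: [0, 1, 2, 3, 4, 5, 6]


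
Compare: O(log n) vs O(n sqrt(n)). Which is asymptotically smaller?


logarithmic grows slower than n^1.5
O(log n) is asymptotically smaller; O(n sqrt(n)) grows faster


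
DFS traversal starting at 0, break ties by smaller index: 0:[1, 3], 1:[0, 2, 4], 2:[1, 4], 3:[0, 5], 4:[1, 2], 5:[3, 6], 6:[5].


DFS stack-based: start with [0]
Visit order: [0, 1, 2, 4, 3, 5, 6]


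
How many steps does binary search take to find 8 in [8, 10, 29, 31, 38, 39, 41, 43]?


Search for 8:
[0,7] mid=3 arr[3]=31
[0,2] mid=1 arr[1]=10
[0,0] mid=0 arr[0]=8
Total: 3 comparisons


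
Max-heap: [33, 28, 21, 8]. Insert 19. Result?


Append 19: [33, 28, 21, 8, 19]
Bubble up: no swaps needed
Result: [33, 28, 21, 8, 19]


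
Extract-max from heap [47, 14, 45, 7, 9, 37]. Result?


Max = 47
Replace root with last, heapify down
Resulting heap: [45, 14, 37, 7, 9]


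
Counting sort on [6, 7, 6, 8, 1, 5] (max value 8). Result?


Count array: [0, 1, 0, 0, 0, 1, 2, 1, 1]
Reconstruct: [1, 5, 6, 6, 7, 8]


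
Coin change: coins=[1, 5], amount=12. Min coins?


dp[0]=0; dp[i]=1+min(dp[i-c] for c in coins)
...dp[7]=3, dp[8]=4, dp[9]=5, dp[10]=2, dp[11]=3, dp[12]=4
Minimum coins for 12 = 4


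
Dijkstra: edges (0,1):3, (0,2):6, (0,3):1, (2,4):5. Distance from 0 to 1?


Dijkstra from 0:
Distances: {0: 0, 1: 3, 2: 6, 3: 1, 4: 11}
Shortest distance to 1 = 3, path = [0, 1]


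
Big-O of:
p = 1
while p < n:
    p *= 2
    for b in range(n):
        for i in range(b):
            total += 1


Per nesting level: O(log n) * O(n) * O(n) [triangular over b] = O(n^2 log n)
Complexity: O(n^2 log n)


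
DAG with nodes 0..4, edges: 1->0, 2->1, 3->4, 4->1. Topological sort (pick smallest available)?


Kahn's algorithm, process smallest node first
Order: [2, 3, 4, 1, 0]


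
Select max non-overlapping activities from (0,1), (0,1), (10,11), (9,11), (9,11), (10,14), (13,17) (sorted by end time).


Greedy: pick earliest-ending, then skip overlaps.
Selected (3 activities): [(0, 1), (10, 11), (13, 17)]


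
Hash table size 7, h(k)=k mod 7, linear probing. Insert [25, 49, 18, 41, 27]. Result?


Insertions: 25->slot 4; 49->slot 0; 18->slot 5; 41->slot 6; 27->slot 1
Table: [49, 27, None, None, 25, 18, 41]


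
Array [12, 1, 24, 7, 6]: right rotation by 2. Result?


Right rotate by 2: [7, 6, 12, 1, 24]


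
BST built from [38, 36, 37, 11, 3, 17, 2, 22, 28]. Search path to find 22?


BST root = 38
Search for 22: compare at each node
Path: [38, 36, 11, 17, 22]


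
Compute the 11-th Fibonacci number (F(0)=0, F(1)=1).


F(n)=F(n-1)+F(n-2)
...F(9)=34, F(10)=55, F(11)=89


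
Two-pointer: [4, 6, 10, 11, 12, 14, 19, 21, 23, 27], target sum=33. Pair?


Two pointers: lo=0, hi=9
Found pair: (6, 27) summing to 33


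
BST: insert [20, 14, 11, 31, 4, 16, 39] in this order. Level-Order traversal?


Root = 20; build tree by BST insertion.
Level-Order traversal: [20, 14, 31, 11, 16, 39, 4]


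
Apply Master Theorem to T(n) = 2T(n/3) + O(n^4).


a=2, b=3, c=4. log_3(2)=0.631 < c=4. Case 3: O(n^c) = O(n^4)
Complexity: O(n^4)


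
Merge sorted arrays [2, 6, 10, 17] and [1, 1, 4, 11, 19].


Compare heads, take smaller each step.
Merged: [1, 1, 2, 4, 6, 10, 11, 17, 19]


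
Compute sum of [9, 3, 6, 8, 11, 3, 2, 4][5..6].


Prefix sums: [0, 9, 12, 18, 26, 37, 40, 42, 46]
Sum[5..6] = prefix[7] - prefix[5] = 42 - 37 = 5


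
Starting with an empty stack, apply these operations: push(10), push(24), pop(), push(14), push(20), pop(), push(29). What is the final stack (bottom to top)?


push(10) -> [10]
push(24) -> [10, 24]
pop() returns 24 -> [10]
push(14) -> [10, 14]
push(20) -> [10, 14, 20]
pop() returns 20 -> [10, 14]
push(29) -> [10, 14, 29]
Final stack (bottom to top): [10, 14, 29]


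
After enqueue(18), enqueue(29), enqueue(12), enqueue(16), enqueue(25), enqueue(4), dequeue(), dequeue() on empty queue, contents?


enqueue(18) -> [18]
enqueue(29) -> [18, 29]
enqueue(12) -> [18, 29, 12]
enqueue(16) -> [18, 29, 12, 16]
enqueue(25) -> [18, 29, 12, 16, 25]
enqueue(4) -> [18, 29, 12, 16, 25, 4]
dequeue() returns 18 -> [29, 12, 16, 25, 4]
dequeue() returns 29 -> [12, 16, 25, 4]
Final queue (front to back): [12, 16, 25, 4]


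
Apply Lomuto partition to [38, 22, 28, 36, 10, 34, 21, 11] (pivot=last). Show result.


Elements <= 11 go left of pivot.
Result: [10, 11, 28, 36, 38, 34, 21, 22], pivot at index 1


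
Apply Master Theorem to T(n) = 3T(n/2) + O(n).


a=3, b=2, c=1. log_2(3)=1.585 > c=1. Case 1: O(n^log_b(a)) = O(n^1.585)
Complexity: O(n^1.585)


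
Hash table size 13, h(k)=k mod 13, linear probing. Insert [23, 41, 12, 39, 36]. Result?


Insertions: 23->slot 10; 41->slot 2; 12->slot 12; 39->slot 0; 36->slot 11
Table: [39, None, 41, None, None, None, None, None, None, None, 23, 36, 12]


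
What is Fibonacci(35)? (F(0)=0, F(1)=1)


F(n)=F(n-1)+F(n-2)
...F(33)=3524578, F(34)=5702887, F(35)=9227465


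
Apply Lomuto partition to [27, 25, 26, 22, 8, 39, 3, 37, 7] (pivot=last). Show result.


Elements <= 7 go left of pivot.
Result: [3, 7, 26, 22, 8, 39, 27, 37, 25], pivot at index 1


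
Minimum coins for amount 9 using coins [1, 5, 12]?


dp[0]=0; dp[i]=1+min(dp[i-c] for c in coins)
...dp[4]=4, dp[5]=1, dp[6]=2, dp[7]=3, dp[8]=4, dp[9]=5
Minimum coins for 9 = 5


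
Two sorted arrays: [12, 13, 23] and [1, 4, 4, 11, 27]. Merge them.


Compare heads, take smaller each step.
Merged: [1, 4, 4, 11, 12, 13, 23, 27]


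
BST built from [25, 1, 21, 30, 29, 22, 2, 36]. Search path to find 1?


BST root = 25
Search for 1: compare at each node
Path: [25, 1]


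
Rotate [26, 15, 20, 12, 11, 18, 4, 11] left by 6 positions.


Left rotate by 6: [4, 11, 26, 15, 20, 12, 11, 18]


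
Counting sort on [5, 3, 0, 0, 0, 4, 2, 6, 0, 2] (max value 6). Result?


Count array: [4, 0, 2, 1, 1, 1, 1]
Reconstruct: [0, 0, 0, 0, 2, 2, 3, 4, 5, 6]


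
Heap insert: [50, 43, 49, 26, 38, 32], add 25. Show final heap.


Append 25: [50, 43, 49, 26, 38, 32, 25]
Bubble up: no swaps needed
Result: [50, 43, 49, 26, 38, 32, 25]


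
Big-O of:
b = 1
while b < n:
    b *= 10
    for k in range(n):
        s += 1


Per nesting level: O(log n) * O(n) = O(n log n)
Complexity: O(n log n)
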